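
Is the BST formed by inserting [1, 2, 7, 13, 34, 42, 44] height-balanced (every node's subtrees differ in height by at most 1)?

Tree (level-order array): [1, None, 2, None, 7, None, 13, None, 34, None, 42, None, 44]
Definition: a tree is height-balanced if, at every node, |h(left) - h(right)| <= 1 (empty subtree has height -1).
Bottom-up per-node check:
  node 44: h_left=-1, h_right=-1, diff=0 [OK], height=0
  node 42: h_left=-1, h_right=0, diff=1 [OK], height=1
  node 34: h_left=-1, h_right=1, diff=2 [FAIL (|-1-1|=2 > 1)], height=2
  node 13: h_left=-1, h_right=2, diff=3 [FAIL (|-1-2|=3 > 1)], height=3
  node 7: h_left=-1, h_right=3, diff=4 [FAIL (|-1-3|=4 > 1)], height=4
  node 2: h_left=-1, h_right=4, diff=5 [FAIL (|-1-4|=5 > 1)], height=5
  node 1: h_left=-1, h_right=5, diff=6 [FAIL (|-1-5|=6 > 1)], height=6
Node 34 violates the condition: |-1 - 1| = 2 > 1.
Result: Not balanced


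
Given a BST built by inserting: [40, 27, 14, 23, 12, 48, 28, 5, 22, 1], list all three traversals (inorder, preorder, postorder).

Tree insertion order: [40, 27, 14, 23, 12, 48, 28, 5, 22, 1]
Tree (level-order array): [40, 27, 48, 14, 28, None, None, 12, 23, None, None, 5, None, 22, None, 1]
Inorder (L, root, R): [1, 5, 12, 14, 22, 23, 27, 28, 40, 48]
Preorder (root, L, R): [40, 27, 14, 12, 5, 1, 23, 22, 28, 48]
Postorder (L, R, root): [1, 5, 12, 22, 23, 14, 28, 27, 48, 40]


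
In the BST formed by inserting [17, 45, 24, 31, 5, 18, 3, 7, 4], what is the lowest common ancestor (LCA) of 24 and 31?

Tree insertion order: [17, 45, 24, 31, 5, 18, 3, 7, 4]
Tree (level-order array): [17, 5, 45, 3, 7, 24, None, None, 4, None, None, 18, 31]
In a BST, the LCA of p=24, q=31 is the first node v on the
root-to-leaf path with p <= v <= q (go left if both < v, right if both > v).
Walk from root:
  at 17: both 24 and 31 > 17, go right
  at 45: both 24 and 31 < 45, go left
  at 24: 24 <= 24 <= 31, this is the LCA
LCA = 24


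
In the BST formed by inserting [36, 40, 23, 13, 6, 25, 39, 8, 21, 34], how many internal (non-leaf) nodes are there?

Tree built from: [36, 40, 23, 13, 6, 25, 39, 8, 21, 34]
Tree (level-order array): [36, 23, 40, 13, 25, 39, None, 6, 21, None, 34, None, None, None, 8]
Rule: An internal node has at least one child.
Per-node child counts:
  node 36: 2 child(ren)
  node 23: 2 child(ren)
  node 13: 2 child(ren)
  node 6: 1 child(ren)
  node 8: 0 child(ren)
  node 21: 0 child(ren)
  node 25: 1 child(ren)
  node 34: 0 child(ren)
  node 40: 1 child(ren)
  node 39: 0 child(ren)
Matching nodes: [36, 23, 13, 6, 25, 40]
Count of internal (non-leaf) nodes: 6


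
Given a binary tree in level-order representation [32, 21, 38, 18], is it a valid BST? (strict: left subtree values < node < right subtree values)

Level-order array: [32, 21, 38, 18]
Validate using subtree bounds (lo, hi): at each node, require lo < value < hi,
then recurse left with hi=value and right with lo=value.
Preorder trace (stopping at first violation):
  at node 32 with bounds (-inf, +inf): OK
  at node 21 with bounds (-inf, 32): OK
  at node 18 with bounds (-inf, 21): OK
  at node 38 with bounds (32, +inf): OK
No violation found at any node.
Result: Valid BST


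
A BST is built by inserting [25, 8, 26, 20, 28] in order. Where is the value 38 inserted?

Starting tree (level order): [25, 8, 26, None, 20, None, 28]
Insertion path: 25 -> 26 -> 28
Result: insert 38 as right child of 28
Final tree (level order): [25, 8, 26, None, 20, None, 28, None, None, None, 38]


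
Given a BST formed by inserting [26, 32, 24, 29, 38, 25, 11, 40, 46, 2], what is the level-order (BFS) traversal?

Tree insertion order: [26, 32, 24, 29, 38, 25, 11, 40, 46, 2]
Tree (level-order array): [26, 24, 32, 11, 25, 29, 38, 2, None, None, None, None, None, None, 40, None, None, None, 46]
BFS from the root, enqueuing left then right child of each popped node:
  queue [26] -> pop 26, enqueue [24, 32], visited so far: [26]
  queue [24, 32] -> pop 24, enqueue [11, 25], visited so far: [26, 24]
  queue [32, 11, 25] -> pop 32, enqueue [29, 38], visited so far: [26, 24, 32]
  queue [11, 25, 29, 38] -> pop 11, enqueue [2], visited so far: [26, 24, 32, 11]
  queue [25, 29, 38, 2] -> pop 25, enqueue [none], visited so far: [26, 24, 32, 11, 25]
  queue [29, 38, 2] -> pop 29, enqueue [none], visited so far: [26, 24, 32, 11, 25, 29]
  queue [38, 2] -> pop 38, enqueue [40], visited so far: [26, 24, 32, 11, 25, 29, 38]
  queue [2, 40] -> pop 2, enqueue [none], visited so far: [26, 24, 32, 11, 25, 29, 38, 2]
  queue [40] -> pop 40, enqueue [46], visited so far: [26, 24, 32, 11, 25, 29, 38, 2, 40]
  queue [46] -> pop 46, enqueue [none], visited so far: [26, 24, 32, 11, 25, 29, 38, 2, 40, 46]
Result: [26, 24, 32, 11, 25, 29, 38, 2, 40, 46]


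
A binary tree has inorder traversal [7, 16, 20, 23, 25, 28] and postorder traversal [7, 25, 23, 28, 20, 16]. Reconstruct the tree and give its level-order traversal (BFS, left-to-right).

Inorder:   [7, 16, 20, 23, 25, 28]
Postorder: [7, 25, 23, 28, 20, 16]
Algorithm: postorder visits root last, so walk postorder right-to-left;
each value is the root of the current inorder slice — split it at that
value, recurse on the right subtree first, then the left.
Recursive splits:
  root=16; inorder splits into left=[7], right=[20, 23, 25, 28]
  root=20; inorder splits into left=[], right=[23, 25, 28]
  root=28; inorder splits into left=[23, 25], right=[]
  root=23; inorder splits into left=[], right=[25]
  root=25; inorder splits into left=[], right=[]
  root=7; inorder splits into left=[], right=[]
Reconstructed level-order: [16, 7, 20, 28, 23, 25]


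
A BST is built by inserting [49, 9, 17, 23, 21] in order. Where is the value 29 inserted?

Starting tree (level order): [49, 9, None, None, 17, None, 23, 21]
Insertion path: 49 -> 9 -> 17 -> 23
Result: insert 29 as right child of 23
Final tree (level order): [49, 9, None, None, 17, None, 23, 21, 29]


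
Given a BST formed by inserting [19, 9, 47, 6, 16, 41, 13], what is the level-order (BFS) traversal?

Tree insertion order: [19, 9, 47, 6, 16, 41, 13]
Tree (level-order array): [19, 9, 47, 6, 16, 41, None, None, None, 13]
BFS from the root, enqueuing left then right child of each popped node:
  queue [19] -> pop 19, enqueue [9, 47], visited so far: [19]
  queue [9, 47] -> pop 9, enqueue [6, 16], visited so far: [19, 9]
  queue [47, 6, 16] -> pop 47, enqueue [41], visited so far: [19, 9, 47]
  queue [6, 16, 41] -> pop 6, enqueue [none], visited so far: [19, 9, 47, 6]
  queue [16, 41] -> pop 16, enqueue [13], visited so far: [19, 9, 47, 6, 16]
  queue [41, 13] -> pop 41, enqueue [none], visited so far: [19, 9, 47, 6, 16, 41]
  queue [13] -> pop 13, enqueue [none], visited so far: [19, 9, 47, 6, 16, 41, 13]
Result: [19, 9, 47, 6, 16, 41, 13]


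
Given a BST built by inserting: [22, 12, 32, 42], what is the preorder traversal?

Tree insertion order: [22, 12, 32, 42]
Tree (level-order array): [22, 12, 32, None, None, None, 42]
Preorder traversal: [22, 12, 32, 42]


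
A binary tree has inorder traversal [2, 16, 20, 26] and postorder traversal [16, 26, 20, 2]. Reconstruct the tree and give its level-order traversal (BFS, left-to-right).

Inorder:   [2, 16, 20, 26]
Postorder: [16, 26, 20, 2]
Algorithm: postorder visits root last, so walk postorder right-to-left;
each value is the root of the current inorder slice — split it at that
value, recurse on the right subtree first, then the left.
Recursive splits:
  root=2; inorder splits into left=[], right=[16, 20, 26]
  root=20; inorder splits into left=[16], right=[26]
  root=26; inorder splits into left=[], right=[]
  root=16; inorder splits into left=[], right=[]
Reconstructed level-order: [2, 20, 16, 26]


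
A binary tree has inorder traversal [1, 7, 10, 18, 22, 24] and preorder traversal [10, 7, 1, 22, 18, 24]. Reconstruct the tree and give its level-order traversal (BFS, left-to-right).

Inorder:  [1, 7, 10, 18, 22, 24]
Preorder: [10, 7, 1, 22, 18, 24]
Algorithm: preorder visits root first, so consume preorder in order;
for each root, split the current inorder slice at that value into
left-subtree inorder and right-subtree inorder, then recurse.
Recursive splits:
  root=10; inorder splits into left=[1, 7], right=[18, 22, 24]
  root=7; inorder splits into left=[1], right=[]
  root=1; inorder splits into left=[], right=[]
  root=22; inorder splits into left=[18], right=[24]
  root=18; inorder splits into left=[], right=[]
  root=24; inorder splits into left=[], right=[]
Reconstructed level-order: [10, 7, 22, 1, 18, 24]


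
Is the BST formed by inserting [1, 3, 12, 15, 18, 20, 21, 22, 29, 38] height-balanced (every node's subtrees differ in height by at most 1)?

Tree (level-order array): [1, None, 3, None, 12, None, 15, None, 18, None, 20, None, 21, None, 22, None, 29, None, 38]
Definition: a tree is height-balanced if, at every node, |h(left) - h(right)| <= 1 (empty subtree has height -1).
Bottom-up per-node check:
  node 38: h_left=-1, h_right=-1, diff=0 [OK], height=0
  node 29: h_left=-1, h_right=0, diff=1 [OK], height=1
  node 22: h_left=-1, h_right=1, diff=2 [FAIL (|-1-1|=2 > 1)], height=2
  node 21: h_left=-1, h_right=2, diff=3 [FAIL (|-1-2|=3 > 1)], height=3
  node 20: h_left=-1, h_right=3, diff=4 [FAIL (|-1-3|=4 > 1)], height=4
  node 18: h_left=-1, h_right=4, diff=5 [FAIL (|-1-4|=5 > 1)], height=5
  node 15: h_left=-1, h_right=5, diff=6 [FAIL (|-1-5|=6 > 1)], height=6
  node 12: h_left=-1, h_right=6, diff=7 [FAIL (|-1-6|=7 > 1)], height=7
  node 3: h_left=-1, h_right=7, diff=8 [FAIL (|-1-7|=8 > 1)], height=8
  node 1: h_left=-1, h_right=8, diff=9 [FAIL (|-1-8|=9 > 1)], height=9
Node 22 violates the condition: |-1 - 1| = 2 > 1.
Result: Not balanced


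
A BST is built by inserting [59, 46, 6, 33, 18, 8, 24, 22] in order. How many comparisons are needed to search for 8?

Search path for 8: 59 -> 46 -> 6 -> 33 -> 18 -> 8
Found: True
Comparisons: 6


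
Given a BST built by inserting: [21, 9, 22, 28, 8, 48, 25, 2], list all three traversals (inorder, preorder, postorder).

Tree insertion order: [21, 9, 22, 28, 8, 48, 25, 2]
Tree (level-order array): [21, 9, 22, 8, None, None, 28, 2, None, 25, 48]
Inorder (L, root, R): [2, 8, 9, 21, 22, 25, 28, 48]
Preorder (root, L, R): [21, 9, 8, 2, 22, 28, 25, 48]
Postorder (L, R, root): [2, 8, 9, 25, 48, 28, 22, 21]


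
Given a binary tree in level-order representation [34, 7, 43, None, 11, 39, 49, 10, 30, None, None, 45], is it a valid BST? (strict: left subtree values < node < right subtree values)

Level-order array: [34, 7, 43, None, 11, 39, 49, 10, 30, None, None, 45]
Validate using subtree bounds (lo, hi): at each node, require lo < value < hi,
then recurse left with hi=value and right with lo=value.
Preorder trace (stopping at first violation):
  at node 34 with bounds (-inf, +inf): OK
  at node 7 with bounds (-inf, 34): OK
  at node 11 with bounds (7, 34): OK
  at node 10 with bounds (7, 11): OK
  at node 30 with bounds (11, 34): OK
  at node 43 with bounds (34, +inf): OK
  at node 39 with bounds (34, 43): OK
  at node 49 with bounds (43, +inf): OK
  at node 45 with bounds (43, 49): OK
No violation found at any node.
Result: Valid BST


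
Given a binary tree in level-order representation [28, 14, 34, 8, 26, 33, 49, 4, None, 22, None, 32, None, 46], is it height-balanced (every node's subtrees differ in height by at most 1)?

Tree (level-order array): [28, 14, 34, 8, 26, 33, 49, 4, None, 22, None, 32, None, 46]
Definition: a tree is height-balanced if, at every node, |h(left) - h(right)| <= 1 (empty subtree has height -1).
Bottom-up per-node check:
  node 4: h_left=-1, h_right=-1, diff=0 [OK], height=0
  node 8: h_left=0, h_right=-1, diff=1 [OK], height=1
  node 22: h_left=-1, h_right=-1, diff=0 [OK], height=0
  node 26: h_left=0, h_right=-1, diff=1 [OK], height=1
  node 14: h_left=1, h_right=1, diff=0 [OK], height=2
  node 32: h_left=-1, h_right=-1, diff=0 [OK], height=0
  node 33: h_left=0, h_right=-1, diff=1 [OK], height=1
  node 46: h_left=-1, h_right=-1, diff=0 [OK], height=0
  node 49: h_left=0, h_right=-1, diff=1 [OK], height=1
  node 34: h_left=1, h_right=1, diff=0 [OK], height=2
  node 28: h_left=2, h_right=2, diff=0 [OK], height=3
All nodes satisfy the balance condition.
Result: Balanced


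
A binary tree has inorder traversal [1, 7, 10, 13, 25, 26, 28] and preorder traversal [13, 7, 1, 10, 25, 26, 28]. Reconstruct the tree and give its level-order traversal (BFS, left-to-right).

Inorder:  [1, 7, 10, 13, 25, 26, 28]
Preorder: [13, 7, 1, 10, 25, 26, 28]
Algorithm: preorder visits root first, so consume preorder in order;
for each root, split the current inorder slice at that value into
left-subtree inorder and right-subtree inorder, then recurse.
Recursive splits:
  root=13; inorder splits into left=[1, 7, 10], right=[25, 26, 28]
  root=7; inorder splits into left=[1], right=[10]
  root=1; inorder splits into left=[], right=[]
  root=10; inorder splits into left=[], right=[]
  root=25; inorder splits into left=[], right=[26, 28]
  root=26; inorder splits into left=[], right=[28]
  root=28; inorder splits into left=[], right=[]
Reconstructed level-order: [13, 7, 25, 1, 10, 26, 28]


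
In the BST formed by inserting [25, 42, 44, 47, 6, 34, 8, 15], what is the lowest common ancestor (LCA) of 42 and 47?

Tree insertion order: [25, 42, 44, 47, 6, 34, 8, 15]
Tree (level-order array): [25, 6, 42, None, 8, 34, 44, None, 15, None, None, None, 47]
In a BST, the LCA of p=42, q=47 is the first node v on the
root-to-leaf path with p <= v <= q (go left if both < v, right if both > v).
Walk from root:
  at 25: both 42 and 47 > 25, go right
  at 42: 42 <= 42 <= 47, this is the LCA
LCA = 42


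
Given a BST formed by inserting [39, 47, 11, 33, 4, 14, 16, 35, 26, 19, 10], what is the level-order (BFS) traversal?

Tree insertion order: [39, 47, 11, 33, 4, 14, 16, 35, 26, 19, 10]
Tree (level-order array): [39, 11, 47, 4, 33, None, None, None, 10, 14, 35, None, None, None, 16, None, None, None, 26, 19]
BFS from the root, enqueuing left then right child of each popped node:
  queue [39] -> pop 39, enqueue [11, 47], visited so far: [39]
  queue [11, 47] -> pop 11, enqueue [4, 33], visited so far: [39, 11]
  queue [47, 4, 33] -> pop 47, enqueue [none], visited so far: [39, 11, 47]
  queue [4, 33] -> pop 4, enqueue [10], visited so far: [39, 11, 47, 4]
  queue [33, 10] -> pop 33, enqueue [14, 35], visited so far: [39, 11, 47, 4, 33]
  queue [10, 14, 35] -> pop 10, enqueue [none], visited so far: [39, 11, 47, 4, 33, 10]
  queue [14, 35] -> pop 14, enqueue [16], visited so far: [39, 11, 47, 4, 33, 10, 14]
  queue [35, 16] -> pop 35, enqueue [none], visited so far: [39, 11, 47, 4, 33, 10, 14, 35]
  queue [16] -> pop 16, enqueue [26], visited so far: [39, 11, 47, 4, 33, 10, 14, 35, 16]
  queue [26] -> pop 26, enqueue [19], visited so far: [39, 11, 47, 4, 33, 10, 14, 35, 16, 26]
  queue [19] -> pop 19, enqueue [none], visited so far: [39, 11, 47, 4, 33, 10, 14, 35, 16, 26, 19]
Result: [39, 11, 47, 4, 33, 10, 14, 35, 16, 26, 19]


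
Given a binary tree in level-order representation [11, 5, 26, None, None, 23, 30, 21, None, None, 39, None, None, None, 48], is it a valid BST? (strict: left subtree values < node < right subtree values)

Level-order array: [11, 5, 26, None, None, 23, 30, 21, None, None, 39, None, None, None, 48]
Validate using subtree bounds (lo, hi): at each node, require lo < value < hi,
then recurse left with hi=value and right with lo=value.
Preorder trace (stopping at first violation):
  at node 11 with bounds (-inf, +inf): OK
  at node 5 with bounds (-inf, 11): OK
  at node 26 with bounds (11, +inf): OK
  at node 23 with bounds (11, 26): OK
  at node 21 with bounds (11, 23): OK
  at node 30 with bounds (26, +inf): OK
  at node 39 with bounds (30, +inf): OK
  at node 48 with bounds (39, +inf): OK
No violation found at any node.
Result: Valid BST


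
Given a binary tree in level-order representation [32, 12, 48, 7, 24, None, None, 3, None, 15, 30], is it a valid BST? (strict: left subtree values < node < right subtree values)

Level-order array: [32, 12, 48, 7, 24, None, None, 3, None, 15, 30]
Validate using subtree bounds (lo, hi): at each node, require lo < value < hi,
then recurse left with hi=value and right with lo=value.
Preorder trace (stopping at first violation):
  at node 32 with bounds (-inf, +inf): OK
  at node 12 with bounds (-inf, 32): OK
  at node 7 with bounds (-inf, 12): OK
  at node 3 with bounds (-inf, 7): OK
  at node 24 with bounds (12, 32): OK
  at node 15 with bounds (12, 24): OK
  at node 30 with bounds (24, 32): OK
  at node 48 with bounds (32, +inf): OK
No violation found at any node.
Result: Valid BST


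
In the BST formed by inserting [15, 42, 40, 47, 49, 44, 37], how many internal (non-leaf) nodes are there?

Tree built from: [15, 42, 40, 47, 49, 44, 37]
Tree (level-order array): [15, None, 42, 40, 47, 37, None, 44, 49]
Rule: An internal node has at least one child.
Per-node child counts:
  node 15: 1 child(ren)
  node 42: 2 child(ren)
  node 40: 1 child(ren)
  node 37: 0 child(ren)
  node 47: 2 child(ren)
  node 44: 0 child(ren)
  node 49: 0 child(ren)
Matching nodes: [15, 42, 40, 47]
Count of internal (non-leaf) nodes: 4


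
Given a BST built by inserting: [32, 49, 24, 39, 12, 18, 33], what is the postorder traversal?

Tree insertion order: [32, 49, 24, 39, 12, 18, 33]
Tree (level-order array): [32, 24, 49, 12, None, 39, None, None, 18, 33]
Postorder traversal: [18, 12, 24, 33, 39, 49, 32]


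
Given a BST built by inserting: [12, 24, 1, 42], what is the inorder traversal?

Tree insertion order: [12, 24, 1, 42]
Tree (level-order array): [12, 1, 24, None, None, None, 42]
Inorder traversal: [1, 12, 24, 42]


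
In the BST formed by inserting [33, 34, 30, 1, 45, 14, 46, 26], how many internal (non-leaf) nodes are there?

Tree built from: [33, 34, 30, 1, 45, 14, 46, 26]
Tree (level-order array): [33, 30, 34, 1, None, None, 45, None, 14, None, 46, None, 26]
Rule: An internal node has at least one child.
Per-node child counts:
  node 33: 2 child(ren)
  node 30: 1 child(ren)
  node 1: 1 child(ren)
  node 14: 1 child(ren)
  node 26: 0 child(ren)
  node 34: 1 child(ren)
  node 45: 1 child(ren)
  node 46: 0 child(ren)
Matching nodes: [33, 30, 1, 14, 34, 45]
Count of internal (non-leaf) nodes: 6


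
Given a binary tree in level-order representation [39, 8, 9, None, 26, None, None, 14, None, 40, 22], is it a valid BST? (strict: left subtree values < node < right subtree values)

Level-order array: [39, 8, 9, None, 26, None, None, 14, None, 40, 22]
Validate using subtree bounds (lo, hi): at each node, require lo < value < hi,
then recurse left with hi=value and right with lo=value.
Preorder trace (stopping at first violation):
  at node 39 with bounds (-inf, +inf): OK
  at node 8 with bounds (-inf, 39): OK
  at node 26 with bounds (8, 39): OK
  at node 14 with bounds (8, 26): OK
  at node 40 with bounds (8, 14): VIOLATION
Node 40 violates its bound: not (8 < 40 < 14).
Result: Not a valid BST


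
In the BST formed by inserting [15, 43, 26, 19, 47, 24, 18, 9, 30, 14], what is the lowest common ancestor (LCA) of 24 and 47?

Tree insertion order: [15, 43, 26, 19, 47, 24, 18, 9, 30, 14]
Tree (level-order array): [15, 9, 43, None, 14, 26, 47, None, None, 19, 30, None, None, 18, 24]
In a BST, the LCA of p=24, q=47 is the first node v on the
root-to-leaf path with p <= v <= q (go left if both < v, right if both > v).
Walk from root:
  at 15: both 24 and 47 > 15, go right
  at 43: 24 <= 43 <= 47, this is the LCA
LCA = 43


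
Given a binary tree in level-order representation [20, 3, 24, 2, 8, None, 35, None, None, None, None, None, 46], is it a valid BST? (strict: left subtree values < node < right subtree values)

Level-order array: [20, 3, 24, 2, 8, None, 35, None, None, None, None, None, 46]
Validate using subtree bounds (lo, hi): at each node, require lo < value < hi,
then recurse left with hi=value and right with lo=value.
Preorder trace (stopping at first violation):
  at node 20 with bounds (-inf, +inf): OK
  at node 3 with bounds (-inf, 20): OK
  at node 2 with bounds (-inf, 3): OK
  at node 8 with bounds (3, 20): OK
  at node 24 with bounds (20, +inf): OK
  at node 35 with bounds (24, +inf): OK
  at node 46 with bounds (35, +inf): OK
No violation found at any node.
Result: Valid BST


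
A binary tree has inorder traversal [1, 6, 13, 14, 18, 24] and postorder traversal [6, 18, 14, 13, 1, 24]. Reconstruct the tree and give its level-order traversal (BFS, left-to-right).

Inorder:   [1, 6, 13, 14, 18, 24]
Postorder: [6, 18, 14, 13, 1, 24]
Algorithm: postorder visits root last, so walk postorder right-to-left;
each value is the root of the current inorder slice — split it at that
value, recurse on the right subtree first, then the left.
Recursive splits:
  root=24; inorder splits into left=[1, 6, 13, 14, 18], right=[]
  root=1; inorder splits into left=[], right=[6, 13, 14, 18]
  root=13; inorder splits into left=[6], right=[14, 18]
  root=14; inorder splits into left=[], right=[18]
  root=18; inorder splits into left=[], right=[]
  root=6; inorder splits into left=[], right=[]
Reconstructed level-order: [24, 1, 13, 6, 14, 18]


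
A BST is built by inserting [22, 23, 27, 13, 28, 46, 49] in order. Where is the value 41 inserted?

Starting tree (level order): [22, 13, 23, None, None, None, 27, None, 28, None, 46, None, 49]
Insertion path: 22 -> 23 -> 27 -> 28 -> 46
Result: insert 41 as left child of 46
Final tree (level order): [22, 13, 23, None, None, None, 27, None, 28, None, 46, 41, 49]


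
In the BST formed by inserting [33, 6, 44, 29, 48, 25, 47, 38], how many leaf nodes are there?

Tree built from: [33, 6, 44, 29, 48, 25, 47, 38]
Tree (level-order array): [33, 6, 44, None, 29, 38, 48, 25, None, None, None, 47]
Rule: A leaf has 0 children.
Per-node child counts:
  node 33: 2 child(ren)
  node 6: 1 child(ren)
  node 29: 1 child(ren)
  node 25: 0 child(ren)
  node 44: 2 child(ren)
  node 38: 0 child(ren)
  node 48: 1 child(ren)
  node 47: 0 child(ren)
Matching nodes: [25, 38, 47]
Count of leaf nodes: 3


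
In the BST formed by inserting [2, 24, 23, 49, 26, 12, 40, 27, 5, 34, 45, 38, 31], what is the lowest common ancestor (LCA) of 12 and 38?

Tree insertion order: [2, 24, 23, 49, 26, 12, 40, 27, 5, 34, 45, 38, 31]
Tree (level-order array): [2, None, 24, 23, 49, 12, None, 26, None, 5, None, None, 40, None, None, 27, 45, None, 34, None, None, 31, 38]
In a BST, the LCA of p=12, q=38 is the first node v on the
root-to-leaf path with p <= v <= q (go left if both < v, right if both > v).
Walk from root:
  at 2: both 12 and 38 > 2, go right
  at 24: 12 <= 24 <= 38, this is the LCA
LCA = 24


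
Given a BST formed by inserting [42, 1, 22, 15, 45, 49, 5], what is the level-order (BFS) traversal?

Tree insertion order: [42, 1, 22, 15, 45, 49, 5]
Tree (level-order array): [42, 1, 45, None, 22, None, 49, 15, None, None, None, 5]
BFS from the root, enqueuing left then right child of each popped node:
  queue [42] -> pop 42, enqueue [1, 45], visited so far: [42]
  queue [1, 45] -> pop 1, enqueue [22], visited so far: [42, 1]
  queue [45, 22] -> pop 45, enqueue [49], visited so far: [42, 1, 45]
  queue [22, 49] -> pop 22, enqueue [15], visited so far: [42, 1, 45, 22]
  queue [49, 15] -> pop 49, enqueue [none], visited so far: [42, 1, 45, 22, 49]
  queue [15] -> pop 15, enqueue [5], visited so far: [42, 1, 45, 22, 49, 15]
  queue [5] -> pop 5, enqueue [none], visited so far: [42, 1, 45, 22, 49, 15, 5]
Result: [42, 1, 45, 22, 49, 15, 5]


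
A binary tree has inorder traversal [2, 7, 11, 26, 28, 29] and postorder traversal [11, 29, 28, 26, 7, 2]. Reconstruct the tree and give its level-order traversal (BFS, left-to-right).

Inorder:   [2, 7, 11, 26, 28, 29]
Postorder: [11, 29, 28, 26, 7, 2]
Algorithm: postorder visits root last, so walk postorder right-to-left;
each value is the root of the current inorder slice — split it at that
value, recurse on the right subtree first, then the left.
Recursive splits:
  root=2; inorder splits into left=[], right=[7, 11, 26, 28, 29]
  root=7; inorder splits into left=[], right=[11, 26, 28, 29]
  root=26; inorder splits into left=[11], right=[28, 29]
  root=28; inorder splits into left=[], right=[29]
  root=29; inorder splits into left=[], right=[]
  root=11; inorder splits into left=[], right=[]
Reconstructed level-order: [2, 7, 26, 11, 28, 29]


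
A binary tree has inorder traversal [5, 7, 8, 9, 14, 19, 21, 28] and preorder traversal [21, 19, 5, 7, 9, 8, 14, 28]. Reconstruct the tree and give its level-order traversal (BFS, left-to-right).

Inorder:  [5, 7, 8, 9, 14, 19, 21, 28]
Preorder: [21, 19, 5, 7, 9, 8, 14, 28]
Algorithm: preorder visits root first, so consume preorder in order;
for each root, split the current inorder slice at that value into
left-subtree inorder and right-subtree inorder, then recurse.
Recursive splits:
  root=21; inorder splits into left=[5, 7, 8, 9, 14, 19], right=[28]
  root=19; inorder splits into left=[5, 7, 8, 9, 14], right=[]
  root=5; inorder splits into left=[], right=[7, 8, 9, 14]
  root=7; inorder splits into left=[], right=[8, 9, 14]
  root=9; inorder splits into left=[8], right=[14]
  root=8; inorder splits into left=[], right=[]
  root=14; inorder splits into left=[], right=[]
  root=28; inorder splits into left=[], right=[]
Reconstructed level-order: [21, 19, 28, 5, 7, 9, 8, 14]


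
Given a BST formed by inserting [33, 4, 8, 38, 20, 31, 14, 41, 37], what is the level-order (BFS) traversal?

Tree insertion order: [33, 4, 8, 38, 20, 31, 14, 41, 37]
Tree (level-order array): [33, 4, 38, None, 8, 37, 41, None, 20, None, None, None, None, 14, 31]
BFS from the root, enqueuing left then right child of each popped node:
  queue [33] -> pop 33, enqueue [4, 38], visited so far: [33]
  queue [4, 38] -> pop 4, enqueue [8], visited so far: [33, 4]
  queue [38, 8] -> pop 38, enqueue [37, 41], visited so far: [33, 4, 38]
  queue [8, 37, 41] -> pop 8, enqueue [20], visited so far: [33, 4, 38, 8]
  queue [37, 41, 20] -> pop 37, enqueue [none], visited so far: [33, 4, 38, 8, 37]
  queue [41, 20] -> pop 41, enqueue [none], visited so far: [33, 4, 38, 8, 37, 41]
  queue [20] -> pop 20, enqueue [14, 31], visited so far: [33, 4, 38, 8, 37, 41, 20]
  queue [14, 31] -> pop 14, enqueue [none], visited so far: [33, 4, 38, 8, 37, 41, 20, 14]
  queue [31] -> pop 31, enqueue [none], visited so far: [33, 4, 38, 8, 37, 41, 20, 14, 31]
Result: [33, 4, 38, 8, 37, 41, 20, 14, 31]


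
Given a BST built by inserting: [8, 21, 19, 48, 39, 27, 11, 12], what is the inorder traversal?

Tree insertion order: [8, 21, 19, 48, 39, 27, 11, 12]
Tree (level-order array): [8, None, 21, 19, 48, 11, None, 39, None, None, 12, 27]
Inorder traversal: [8, 11, 12, 19, 21, 27, 39, 48]


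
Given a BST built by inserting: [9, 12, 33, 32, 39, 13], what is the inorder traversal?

Tree insertion order: [9, 12, 33, 32, 39, 13]
Tree (level-order array): [9, None, 12, None, 33, 32, 39, 13]
Inorder traversal: [9, 12, 13, 32, 33, 39]


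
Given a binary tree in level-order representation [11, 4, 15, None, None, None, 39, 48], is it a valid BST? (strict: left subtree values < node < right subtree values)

Level-order array: [11, 4, 15, None, None, None, 39, 48]
Validate using subtree bounds (lo, hi): at each node, require lo < value < hi,
then recurse left with hi=value and right with lo=value.
Preorder trace (stopping at first violation):
  at node 11 with bounds (-inf, +inf): OK
  at node 4 with bounds (-inf, 11): OK
  at node 15 with bounds (11, +inf): OK
  at node 39 with bounds (15, +inf): OK
  at node 48 with bounds (15, 39): VIOLATION
Node 48 violates its bound: not (15 < 48 < 39).
Result: Not a valid BST


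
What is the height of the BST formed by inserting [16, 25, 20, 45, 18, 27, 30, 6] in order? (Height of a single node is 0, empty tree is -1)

Insertion order: [16, 25, 20, 45, 18, 27, 30, 6]
Tree (level-order array): [16, 6, 25, None, None, 20, 45, 18, None, 27, None, None, None, None, 30]
Compute height bottom-up (empty subtree = -1):
  height(6) = 1 + max(-1, -1) = 0
  height(18) = 1 + max(-1, -1) = 0
  height(20) = 1 + max(0, -1) = 1
  height(30) = 1 + max(-1, -1) = 0
  height(27) = 1 + max(-1, 0) = 1
  height(45) = 1 + max(1, -1) = 2
  height(25) = 1 + max(1, 2) = 3
  height(16) = 1 + max(0, 3) = 4
Height = 4


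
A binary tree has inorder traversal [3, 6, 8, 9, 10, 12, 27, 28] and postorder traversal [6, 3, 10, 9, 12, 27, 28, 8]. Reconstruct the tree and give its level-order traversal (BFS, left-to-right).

Inorder:   [3, 6, 8, 9, 10, 12, 27, 28]
Postorder: [6, 3, 10, 9, 12, 27, 28, 8]
Algorithm: postorder visits root last, so walk postorder right-to-left;
each value is the root of the current inorder slice — split it at that
value, recurse on the right subtree first, then the left.
Recursive splits:
  root=8; inorder splits into left=[3, 6], right=[9, 10, 12, 27, 28]
  root=28; inorder splits into left=[9, 10, 12, 27], right=[]
  root=27; inorder splits into left=[9, 10, 12], right=[]
  root=12; inorder splits into left=[9, 10], right=[]
  root=9; inorder splits into left=[], right=[10]
  root=10; inorder splits into left=[], right=[]
  root=3; inorder splits into left=[], right=[6]
  root=6; inorder splits into left=[], right=[]
Reconstructed level-order: [8, 3, 28, 6, 27, 12, 9, 10]


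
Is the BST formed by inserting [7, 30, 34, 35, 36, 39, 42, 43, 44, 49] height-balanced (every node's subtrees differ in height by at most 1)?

Tree (level-order array): [7, None, 30, None, 34, None, 35, None, 36, None, 39, None, 42, None, 43, None, 44, None, 49]
Definition: a tree is height-balanced if, at every node, |h(left) - h(right)| <= 1 (empty subtree has height -1).
Bottom-up per-node check:
  node 49: h_left=-1, h_right=-1, diff=0 [OK], height=0
  node 44: h_left=-1, h_right=0, diff=1 [OK], height=1
  node 43: h_left=-1, h_right=1, diff=2 [FAIL (|-1-1|=2 > 1)], height=2
  node 42: h_left=-1, h_right=2, diff=3 [FAIL (|-1-2|=3 > 1)], height=3
  node 39: h_left=-1, h_right=3, diff=4 [FAIL (|-1-3|=4 > 1)], height=4
  node 36: h_left=-1, h_right=4, diff=5 [FAIL (|-1-4|=5 > 1)], height=5
  node 35: h_left=-1, h_right=5, diff=6 [FAIL (|-1-5|=6 > 1)], height=6
  node 34: h_left=-1, h_right=6, diff=7 [FAIL (|-1-6|=7 > 1)], height=7
  node 30: h_left=-1, h_right=7, diff=8 [FAIL (|-1-7|=8 > 1)], height=8
  node 7: h_left=-1, h_right=8, diff=9 [FAIL (|-1-8|=9 > 1)], height=9
Node 43 violates the condition: |-1 - 1| = 2 > 1.
Result: Not balanced


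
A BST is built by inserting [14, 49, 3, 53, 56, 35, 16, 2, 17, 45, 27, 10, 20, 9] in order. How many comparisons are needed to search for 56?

Search path for 56: 14 -> 49 -> 53 -> 56
Found: True
Comparisons: 4


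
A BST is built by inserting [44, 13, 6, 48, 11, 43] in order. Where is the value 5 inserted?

Starting tree (level order): [44, 13, 48, 6, 43, None, None, None, 11]
Insertion path: 44 -> 13 -> 6
Result: insert 5 as left child of 6
Final tree (level order): [44, 13, 48, 6, 43, None, None, 5, 11]


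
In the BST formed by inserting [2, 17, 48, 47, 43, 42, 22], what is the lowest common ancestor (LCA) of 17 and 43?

Tree insertion order: [2, 17, 48, 47, 43, 42, 22]
Tree (level-order array): [2, None, 17, None, 48, 47, None, 43, None, 42, None, 22]
In a BST, the LCA of p=17, q=43 is the first node v on the
root-to-leaf path with p <= v <= q (go left if both < v, right if both > v).
Walk from root:
  at 2: both 17 and 43 > 2, go right
  at 17: 17 <= 17 <= 43, this is the LCA
LCA = 17


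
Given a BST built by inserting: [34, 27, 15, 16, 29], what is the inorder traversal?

Tree insertion order: [34, 27, 15, 16, 29]
Tree (level-order array): [34, 27, None, 15, 29, None, 16]
Inorder traversal: [15, 16, 27, 29, 34]


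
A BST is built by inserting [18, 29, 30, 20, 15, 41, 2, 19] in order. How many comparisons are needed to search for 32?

Search path for 32: 18 -> 29 -> 30 -> 41
Found: False
Comparisons: 4


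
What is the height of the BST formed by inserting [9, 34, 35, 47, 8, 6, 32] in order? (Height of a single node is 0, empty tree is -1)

Insertion order: [9, 34, 35, 47, 8, 6, 32]
Tree (level-order array): [9, 8, 34, 6, None, 32, 35, None, None, None, None, None, 47]
Compute height bottom-up (empty subtree = -1):
  height(6) = 1 + max(-1, -1) = 0
  height(8) = 1 + max(0, -1) = 1
  height(32) = 1 + max(-1, -1) = 0
  height(47) = 1 + max(-1, -1) = 0
  height(35) = 1 + max(-1, 0) = 1
  height(34) = 1 + max(0, 1) = 2
  height(9) = 1 + max(1, 2) = 3
Height = 3


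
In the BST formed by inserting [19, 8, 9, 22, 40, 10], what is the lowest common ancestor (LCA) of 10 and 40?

Tree insertion order: [19, 8, 9, 22, 40, 10]
Tree (level-order array): [19, 8, 22, None, 9, None, 40, None, 10]
In a BST, the LCA of p=10, q=40 is the first node v on the
root-to-leaf path with p <= v <= q (go left if both < v, right if both > v).
Walk from root:
  at 19: 10 <= 19 <= 40, this is the LCA
LCA = 19


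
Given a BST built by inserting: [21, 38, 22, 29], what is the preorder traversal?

Tree insertion order: [21, 38, 22, 29]
Tree (level-order array): [21, None, 38, 22, None, None, 29]
Preorder traversal: [21, 38, 22, 29]


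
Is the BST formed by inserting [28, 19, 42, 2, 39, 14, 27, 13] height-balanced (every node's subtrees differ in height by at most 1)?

Tree (level-order array): [28, 19, 42, 2, 27, 39, None, None, 14, None, None, None, None, 13]
Definition: a tree is height-balanced if, at every node, |h(left) - h(right)| <= 1 (empty subtree has height -1).
Bottom-up per-node check:
  node 13: h_left=-1, h_right=-1, diff=0 [OK], height=0
  node 14: h_left=0, h_right=-1, diff=1 [OK], height=1
  node 2: h_left=-1, h_right=1, diff=2 [FAIL (|-1-1|=2 > 1)], height=2
  node 27: h_left=-1, h_right=-1, diff=0 [OK], height=0
  node 19: h_left=2, h_right=0, diff=2 [FAIL (|2-0|=2 > 1)], height=3
  node 39: h_left=-1, h_right=-1, diff=0 [OK], height=0
  node 42: h_left=0, h_right=-1, diff=1 [OK], height=1
  node 28: h_left=3, h_right=1, diff=2 [FAIL (|3-1|=2 > 1)], height=4
Node 2 violates the condition: |-1 - 1| = 2 > 1.
Result: Not balanced


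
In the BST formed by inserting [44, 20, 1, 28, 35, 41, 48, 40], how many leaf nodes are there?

Tree built from: [44, 20, 1, 28, 35, 41, 48, 40]
Tree (level-order array): [44, 20, 48, 1, 28, None, None, None, None, None, 35, None, 41, 40]
Rule: A leaf has 0 children.
Per-node child counts:
  node 44: 2 child(ren)
  node 20: 2 child(ren)
  node 1: 0 child(ren)
  node 28: 1 child(ren)
  node 35: 1 child(ren)
  node 41: 1 child(ren)
  node 40: 0 child(ren)
  node 48: 0 child(ren)
Matching nodes: [1, 40, 48]
Count of leaf nodes: 3


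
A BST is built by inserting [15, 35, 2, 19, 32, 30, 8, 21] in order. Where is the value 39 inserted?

Starting tree (level order): [15, 2, 35, None, 8, 19, None, None, None, None, 32, 30, None, 21]
Insertion path: 15 -> 35
Result: insert 39 as right child of 35
Final tree (level order): [15, 2, 35, None, 8, 19, 39, None, None, None, 32, None, None, 30, None, 21]


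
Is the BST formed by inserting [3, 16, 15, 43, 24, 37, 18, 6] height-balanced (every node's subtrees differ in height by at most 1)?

Tree (level-order array): [3, None, 16, 15, 43, 6, None, 24, None, None, None, 18, 37]
Definition: a tree is height-balanced if, at every node, |h(left) - h(right)| <= 1 (empty subtree has height -1).
Bottom-up per-node check:
  node 6: h_left=-1, h_right=-1, diff=0 [OK], height=0
  node 15: h_left=0, h_right=-1, diff=1 [OK], height=1
  node 18: h_left=-1, h_right=-1, diff=0 [OK], height=0
  node 37: h_left=-1, h_right=-1, diff=0 [OK], height=0
  node 24: h_left=0, h_right=0, diff=0 [OK], height=1
  node 43: h_left=1, h_right=-1, diff=2 [FAIL (|1--1|=2 > 1)], height=2
  node 16: h_left=1, h_right=2, diff=1 [OK], height=3
  node 3: h_left=-1, h_right=3, diff=4 [FAIL (|-1-3|=4 > 1)], height=4
Node 43 violates the condition: |1 - -1| = 2 > 1.
Result: Not balanced


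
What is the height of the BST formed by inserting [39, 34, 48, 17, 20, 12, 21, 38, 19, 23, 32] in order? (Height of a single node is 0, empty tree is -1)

Insertion order: [39, 34, 48, 17, 20, 12, 21, 38, 19, 23, 32]
Tree (level-order array): [39, 34, 48, 17, 38, None, None, 12, 20, None, None, None, None, 19, 21, None, None, None, 23, None, 32]
Compute height bottom-up (empty subtree = -1):
  height(12) = 1 + max(-1, -1) = 0
  height(19) = 1 + max(-1, -1) = 0
  height(32) = 1 + max(-1, -1) = 0
  height(23) = 1 + max(-1, 0) = 1
  height(21) = 1 + max(-1, 1) = 2
  height(20) = 1 + max(0, 2) = 3
  height(17) = 1 + max(0, 3) = 4
  height(38) = 1 + max(-1, -1) = 0
  height(34) = 1 + max(4, 0) = 5
  height(48) = 1 + max(-1, -1) = 0
  height(39) = 1 + max(5, 0) = 6
Height = 6


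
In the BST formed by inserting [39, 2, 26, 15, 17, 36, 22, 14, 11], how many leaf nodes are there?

Tree built from: [39, 2, 26, 15, 17, 36, 22, 14, 11]
Tree (level-order array): [39, 2, None, None, 26, 15, 36, 14, 17, None, None, 11, None, None, 22]
Rule: A leaf has 0 children.
Per-node child counts:
  node 39: 1 child(ren)
  node 2: 1 child(ren)
  node 26: 2 child(ren)
  node 15: 2 child(ren)
  node 14: 1 child(ren)
  node 11: 0 child(ren)
  node 17: 1 child(ren)
  node 22: 0 child(ren)
  node 36: 0 child(ren)
Matching nodes: [11, 22, 36]
Count of leaf nodes: 3


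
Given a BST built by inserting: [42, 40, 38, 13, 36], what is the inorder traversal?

Tree insertion order: [42, 40, 38, 13, 36]
Tree (level-order array): [42, 40, None, 38, None, 13, None, None, 36]
Inorder traversal: [13, 36, 38, 40, 42]


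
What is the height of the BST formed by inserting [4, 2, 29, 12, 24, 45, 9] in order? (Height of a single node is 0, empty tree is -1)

Insertion order: [4, 2, 29, 12, 24, 45, 9]
Tree (level-order array): [4, 2, 29, None, None, 12, 45, 9, 24]
Compute height bottom-up (empty subtree = -1):
  height(2) = 1 + max(-1, -1) = 0
  height(9) = 1 + max(-1, -1) = 0
  height(24) = 1 + max(-1, -1) = 0
  height(12) = 1 + max(0, 0) = 1
  height(45) = 1 + max(-1, -1) = 0
  height(29) = 1 + max(1, 0) = 2
  height(4) = 1 + max(0, 2) = 3
Height = 3


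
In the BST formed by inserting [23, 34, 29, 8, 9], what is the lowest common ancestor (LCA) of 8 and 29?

Tree insertion order: [23, 34, 29, 8, 9]
Tree (level-order array): [23, 8, 34, None, 9, 29]
In a BST, the LCA of p=8, q=29 is the first node v on the
root-to-leaf path with p <= v <= q (go left if both < v, right if both > v).
Walk from root:
  at 23: 8 <= 23 <= 29, this is the LCA
LCA = 23


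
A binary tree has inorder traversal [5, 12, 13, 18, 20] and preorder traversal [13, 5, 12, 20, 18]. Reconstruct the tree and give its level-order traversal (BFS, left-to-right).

Inorder:  [5, 12, 13, 18, 20]
Preorder: [13, 5, 12, 20, 18]
Algorithm: preorder visits root first, so consume preorder in order;
for each root, split the current inorder slice at that value into
left-subtree inorder and right-subtree inorder, then recurse.
Recursive splits:
  root=13; inorder splits into left=[5, 12], right=[18, 20]
  root=5; inorder splits into left=[], right=[12]
  root=12; inorder splits into left=[], right=[]
  root=20; inorder splits into left=[18], right=[]
  root=18; inorder splits into left=[], right=[]
Reconstructed level-order: [13, 5, 20, 12, 18]


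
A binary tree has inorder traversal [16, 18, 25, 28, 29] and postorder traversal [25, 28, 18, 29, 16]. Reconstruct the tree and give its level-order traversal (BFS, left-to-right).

Inorder:   [16, 18, 25, 28, 29]
Postorder: [25, 28, 18, 29, 16]
Algorithm: postorder visits root last, so walk postorder right-to-left;
each value is the root of the current inorder slice — split it at that
value, recurse on the right subtree first, then the left.
Recursive splits:
  root=16; inorder splits into left=[], right=[18, 25, 28, 29]
  root=29; inorder splits into left=[18, 25, 28], right=[]
  root=18; inorder splits into left=[], right=[25, 28]
  root=28; inorder splits into left=[25], right=[]
  root=25; inorder splits into left=[], right=[]
Reconstructed level-order: [16, 29, 18, 28, 25]


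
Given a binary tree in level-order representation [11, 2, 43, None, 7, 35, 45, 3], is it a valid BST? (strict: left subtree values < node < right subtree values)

Level-order array: [11, 2, 43, None, 7, 35, 45, 3]
Validate using subtree bounds (lo, hi): at each node, require lo < value < hi,
then recurse left with hi=value and right with lo=value.
Preorder trace (stopping at first violation):
  at node 11 with bounds (-inf, +inf): OK
  at node 2 with bounds (-inf, 11): OK
  at node 7 with bounds (2, 11): OK
  at node 3 with bounds (2, 7): OK
  at node 43 with bounds (11, +inf): OK
  at node 35 with bounds (11, 43): OK
  at node 45 with bounds (43, +inf): OK
No violation found at any node.
Result: Valid BST
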